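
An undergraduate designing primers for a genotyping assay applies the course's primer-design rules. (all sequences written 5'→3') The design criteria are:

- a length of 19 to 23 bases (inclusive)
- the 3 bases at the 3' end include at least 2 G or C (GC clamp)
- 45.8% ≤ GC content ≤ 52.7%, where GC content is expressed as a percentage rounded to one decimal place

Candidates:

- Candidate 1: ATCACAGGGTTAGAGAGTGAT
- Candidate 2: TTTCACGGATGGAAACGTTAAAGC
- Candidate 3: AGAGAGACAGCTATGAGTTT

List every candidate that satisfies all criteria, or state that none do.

Candidate 1 (21 nt, A=7 T=5 G=7 C=2): length 21 ✓; 3' end GAT has 1 G/C, need ≥2 ✗; GC 9/21 = 42.9%, outside 45.8–52.7% ✗ — fails.
Candidate 2 (24 nt, A=8 T=6 G=6 C=4): length 24, outside 19–23 ✗; 3' end AGC has 2 G/C ✓; GC 10/24 = 41.7%, outside 45.8–52.7% ✗ — fails.
Candidate 3 (20 nt, A=7 T=5 G=6 C=2): length 20 ✓; 3' end TTT has 0 G/C, need ≥2 ✗; GC 8/20 = 40.0%, outside 45.8–52.7% ✗ — fails.

None of the candidates satisfy all criteria.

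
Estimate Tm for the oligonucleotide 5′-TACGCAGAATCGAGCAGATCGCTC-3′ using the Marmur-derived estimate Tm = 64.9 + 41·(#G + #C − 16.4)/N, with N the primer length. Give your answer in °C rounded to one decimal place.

59.1°C

Base counts: A=7, T=4, G=6, C=7; G+C = 13, N = 24.
Tm = 64.9 + 41·(13 − 16.4)/24 = 64.9 + -139.40/24 = 59.1°C.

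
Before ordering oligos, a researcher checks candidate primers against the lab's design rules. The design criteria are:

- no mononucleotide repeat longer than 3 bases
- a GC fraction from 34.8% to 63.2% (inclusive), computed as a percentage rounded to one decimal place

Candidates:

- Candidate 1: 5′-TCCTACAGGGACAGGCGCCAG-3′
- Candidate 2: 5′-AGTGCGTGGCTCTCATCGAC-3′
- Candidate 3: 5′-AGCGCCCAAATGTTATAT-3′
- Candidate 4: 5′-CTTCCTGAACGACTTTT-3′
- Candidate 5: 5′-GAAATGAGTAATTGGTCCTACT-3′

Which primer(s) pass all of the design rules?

Candidate 1 (21 nt, A=5 T=2 G=7 C=7): longest run = 3 ✓; GC 14/21 = 66.7%, outside 34.8–63.2% ✗ — fails.
Candidate 2 (20 nt, A=3 T=5 G=6 C=6): longest run = 2 ✓; GC 12/20 = 60.0% ✓ — passes.
Candidate 3 (18 nt, A=6 T=5 G=3 C=4): longest run = 3 ✓; GC 7/18 = 38.9% ✓ — passes.
Candidate 4 (17 nt, A=3 T=7 G=2 C=5): longest run = 4, exceeds 3 ✗; GC 7/17 = 41.2% ✓ — fails.
Candidate 5 (22 nt, A=7 T=7 G=5 C=3): longest run = 3 ✓; GC 8/22 = 36.4% ✓ — passes.

Candidate 2, Candidate 3 and Candidate 5.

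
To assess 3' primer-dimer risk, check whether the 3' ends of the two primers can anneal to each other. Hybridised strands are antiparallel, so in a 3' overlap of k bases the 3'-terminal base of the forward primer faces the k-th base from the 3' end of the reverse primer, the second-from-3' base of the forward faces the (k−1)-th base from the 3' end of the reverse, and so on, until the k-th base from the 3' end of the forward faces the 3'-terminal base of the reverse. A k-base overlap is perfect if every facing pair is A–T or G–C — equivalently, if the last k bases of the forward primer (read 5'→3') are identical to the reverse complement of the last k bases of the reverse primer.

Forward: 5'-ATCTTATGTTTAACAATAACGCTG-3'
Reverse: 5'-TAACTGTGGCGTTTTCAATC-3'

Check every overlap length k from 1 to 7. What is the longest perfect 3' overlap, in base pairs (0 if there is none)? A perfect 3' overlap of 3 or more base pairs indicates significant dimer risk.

Last 7 bases (5'→3') — forward …AACGCTG, reverse …TTCAATC.
Reverse complement of the reverse primer's last 7 bases: GATTGAA; its first k bases are the reverse complement of the reverse primer's last k bases, so a perfect k-base overlap needs the forward primer's last k bases to equal them.
Comparing (forward last k vs required): k=1: G vs G ✓; k=2: TG vs GA ✗; k=3: CTG vs GAT ✗; k=4: GCTG vs GATT ✗; k=5: CGCTG vs GATTG ✗; k=6: ACGCTG vs GATTGA ✗; k=7: AACGCTG vs GATTGAA ✗.
Only k = 1 is perfect, so the longest perfect 3' overlap is 1.

Longest perfect overlap: 1 complementary base pair; below the dimer-risk threshold (threshold 3).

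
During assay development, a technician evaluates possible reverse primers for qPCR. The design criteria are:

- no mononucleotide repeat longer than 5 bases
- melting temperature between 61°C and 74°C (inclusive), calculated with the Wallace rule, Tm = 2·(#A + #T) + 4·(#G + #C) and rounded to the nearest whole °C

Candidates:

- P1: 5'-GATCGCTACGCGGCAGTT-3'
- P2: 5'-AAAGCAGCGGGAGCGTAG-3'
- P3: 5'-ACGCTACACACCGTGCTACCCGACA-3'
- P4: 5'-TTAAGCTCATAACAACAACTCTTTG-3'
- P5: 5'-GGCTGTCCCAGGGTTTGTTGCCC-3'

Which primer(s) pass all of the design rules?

P4 only.

P1 (18 nt, A=3 T=4 G=6 C=5): longest run = 2 ✓; Tm = 2·7 + 4·11 = 58°C, outside 61–74°C ✗ — fails.
P2 (18 nt, A=6 T=1 G=8 C=3): longest run = 3 ✓; Tm = 2·7 + 4·11 = 58°C, outside 61–74°C ✗ — fails.
P3 (25 nt, A=7 T=3 G=4 C=11): longest run = 3 ✓; Tm = 2·10 + 4·15 = 80°C, outside 61–74°C ✗ — fails.
P4 (25 nt, A=9 T=8 G=2 C=6): longest run = 3 ✓; Tm = 2·17 + 4·8 = 66°C ✓ — passes.
P5 (23 nt, A=1 T=7 G=8 C=7): longest run = 3 ✓; Tm = 2·8 + 4·15 = 76°C, outside 61–74°C ✗ — fails.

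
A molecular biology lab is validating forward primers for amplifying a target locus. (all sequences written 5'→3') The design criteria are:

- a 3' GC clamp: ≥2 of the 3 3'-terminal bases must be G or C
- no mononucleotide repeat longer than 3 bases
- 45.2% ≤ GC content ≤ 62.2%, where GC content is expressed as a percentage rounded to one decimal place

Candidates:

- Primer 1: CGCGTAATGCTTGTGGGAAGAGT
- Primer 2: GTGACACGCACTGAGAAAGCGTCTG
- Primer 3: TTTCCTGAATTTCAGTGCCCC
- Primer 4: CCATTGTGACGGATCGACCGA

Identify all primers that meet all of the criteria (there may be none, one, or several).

Primer 2 and Primer 4.

Primer 1 (23 nt, A=5 T=6 G=9 C=3): 3' end AGT has 1 G/C, need ≥2 ✗; longest run = 3 ✓; GC 12/23 = 52.2% ✓ — fails.
Primer 2 (25 nt, A=7 T=4 G=8 C=6): 3' end CTG has 2 G/C ✓; longest run = 3 ✓; GC 14/25 = 56.0% ✓ — passes.
Primer 3 (21 nt, A=3 T=8 G=3 C=7): 3' end CCC has 3 G/C ✓; longest run = 4, exceeds 3 ✗; GC 10/21 = 47.6% ✓ — fails.
Primer 4 (21 nt, A=5 T=4 G=6 C=6): 3' end CGA has 2 G/C ✓; longest run = 2 ✓; GC 12/21 = 57.1% ✓ — passes.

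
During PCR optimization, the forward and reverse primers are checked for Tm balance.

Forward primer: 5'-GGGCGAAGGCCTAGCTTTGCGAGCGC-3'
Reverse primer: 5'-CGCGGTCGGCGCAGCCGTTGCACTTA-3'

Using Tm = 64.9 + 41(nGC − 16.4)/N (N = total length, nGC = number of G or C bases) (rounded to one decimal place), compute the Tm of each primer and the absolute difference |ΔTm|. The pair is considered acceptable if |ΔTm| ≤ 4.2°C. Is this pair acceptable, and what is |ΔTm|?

Forward: G+C = 18, N = 26 → Tm = 64.9 + 41·(18 − 16.4)/26 = 67.4°C.
Reverse: G+C = 18, N = 26 → Tm = 64.9 + 41·(18 − 16.4)/26 = 67.4°C.
|ΔTm| = |67.4 − 67.4| = 0.0°C, ≤ 4.2°C.

|ΔTm| = 0.0°C; the pair is acceptable.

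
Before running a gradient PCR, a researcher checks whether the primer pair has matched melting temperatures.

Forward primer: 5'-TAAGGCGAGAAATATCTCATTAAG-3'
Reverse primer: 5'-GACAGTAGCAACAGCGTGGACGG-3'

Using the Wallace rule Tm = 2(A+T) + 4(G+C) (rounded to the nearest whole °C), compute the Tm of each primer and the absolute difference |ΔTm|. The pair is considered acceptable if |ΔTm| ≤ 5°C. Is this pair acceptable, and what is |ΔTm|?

Forward: A=10 T=6 G=5 C=3 → Tm = 2·16 + 4·8 = 64°C.
Reverse: A=7 T=2 G=9 C=5 → Tm = 2·9 + 4·14 = 74°C.
|ΔTm| = |64 − 74| = 10°C, > 5°C.

|ΔTm| = 10°C; the pair is not acceptable.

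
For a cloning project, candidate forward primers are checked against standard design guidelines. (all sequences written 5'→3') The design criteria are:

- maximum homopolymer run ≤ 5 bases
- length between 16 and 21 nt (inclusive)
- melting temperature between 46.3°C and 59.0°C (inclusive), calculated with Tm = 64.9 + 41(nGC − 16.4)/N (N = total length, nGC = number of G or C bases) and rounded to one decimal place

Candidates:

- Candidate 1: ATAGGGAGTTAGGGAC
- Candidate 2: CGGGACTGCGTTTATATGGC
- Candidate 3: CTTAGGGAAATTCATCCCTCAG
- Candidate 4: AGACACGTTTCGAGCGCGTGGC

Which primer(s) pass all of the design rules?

Candidate 1 (16 nt, A=5 T=3 G=7 C=1): longest run = 3 ✓; length 16 ✓; Tm = 64.9 + 41·(8 − 16.4)/16 = 43.4°C, outside 46.3–59.0°C ✗ — fails.
Candidate 2 (20 nt, A=3 T=6 G=7 C=4): longest run = 3 ✓; length 20 ✓; Tm = 64.9 + 41·(11 − 16.4)/20 = 53.8°C ✓ — passes.
Candidate 3 (22 nt, A=6 T=6 G=4 C=6): longest run = 3 ✓; length 22, outside 16–21 ✗; Tm = 64.9 + 41·(10 − 16.4)/22 = 53.0°C ✓ — fails.
Candidate 4 (22 nt, A=4 T=4 G=8 C=6): longest run = 3 ✓; length 22, outside 16–21 ✗; Tm = 64.9 + 41·(14 − 16.4)/22 = 60.4°C, outside 46.3–59.0°C ✗ — fails.

Candidate 2 only.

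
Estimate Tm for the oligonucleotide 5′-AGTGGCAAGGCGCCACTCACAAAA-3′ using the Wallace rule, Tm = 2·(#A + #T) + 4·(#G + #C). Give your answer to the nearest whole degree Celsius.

74°C

Base counts: A=9, T=2, G=6, C=7 (length 24).
Tm = 2·(9+2) + 4·(6+7) = 2·11 + 4·13 = 22 + 52 = 74°C.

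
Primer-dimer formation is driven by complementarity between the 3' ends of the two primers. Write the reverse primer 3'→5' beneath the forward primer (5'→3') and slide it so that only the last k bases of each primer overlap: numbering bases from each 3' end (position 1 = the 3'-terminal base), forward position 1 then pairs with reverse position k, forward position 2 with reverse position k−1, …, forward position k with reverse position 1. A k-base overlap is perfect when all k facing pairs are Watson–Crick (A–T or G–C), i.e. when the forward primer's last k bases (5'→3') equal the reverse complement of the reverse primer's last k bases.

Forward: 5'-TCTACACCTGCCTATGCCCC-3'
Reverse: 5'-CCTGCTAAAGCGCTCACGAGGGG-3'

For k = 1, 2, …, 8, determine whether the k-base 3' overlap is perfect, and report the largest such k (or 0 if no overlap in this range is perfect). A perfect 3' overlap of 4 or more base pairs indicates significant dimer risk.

Longest perfect overlap: 4 complementary base pairs; significant dimer risk (threshold 4).

Last 8 bases (5'→3') — forward …TATGCCCC, reverse …ACGAGGGG.
Reverse complement of the reverse primer's last 8 bases: CCCCTCGT; its first k bases are the reverse complement of the reverse primer's last k bases, so a perfect k-base overlap needs the forward primer's last k bases to equal them.
Comparing (forward last k vs required): k=1: C vs C ✓; k=2: CC vs CC ✓; k=3: CCC vs CCC ✓; k=4: CCCC vs CCCC ✓; k=5: GCCCC vs CCCCT ✗; k=6: TGCCCC vs CCCCTC ✗; k=7: ATGCCCC vs CCCCTCG ✗; k=8: TATGCCCC vs CCCCTCGT ✗.
Perfect overlaps at k = 1, 2, 3, 4; the largest is 4.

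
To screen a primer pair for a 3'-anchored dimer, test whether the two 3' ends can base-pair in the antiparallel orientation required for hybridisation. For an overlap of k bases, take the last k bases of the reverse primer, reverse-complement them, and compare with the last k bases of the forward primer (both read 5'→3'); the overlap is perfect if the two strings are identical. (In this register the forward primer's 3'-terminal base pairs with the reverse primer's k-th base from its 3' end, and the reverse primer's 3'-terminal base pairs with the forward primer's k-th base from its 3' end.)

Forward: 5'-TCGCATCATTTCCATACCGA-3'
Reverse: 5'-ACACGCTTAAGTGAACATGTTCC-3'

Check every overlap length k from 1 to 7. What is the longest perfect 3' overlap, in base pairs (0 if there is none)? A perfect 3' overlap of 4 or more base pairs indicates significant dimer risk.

Longest perfect overlap: 0 complementary base pairs; below the dimer-risk threshold (threshold 4).

Last 7 bases (5'→3') — forward …ATACCGA, reverse …ATGTTCC.
Reverse complement of the reverse primer's last 7 bases: GGAACAT; its first k bases are the reverse complement of the reverse primer's last k bases, so a perfect k-base overlap needs the forward primer's last k bases to equal them.
Comparing (forward last k vs required): k=1: A vs G ✗; k=2: GA vs GG ✗; k=3: CGA vs GGA ✗; k=4: CCGA vs GGAA ✗; k=5: ACCGA vs GGAAC ✗; k=6: TACCGA vs GGAACA ✗; k=7: ATACCGA vs GGAACAT ✗.
No overlap length from 1 to 7 is perfect, so the longest perfect 3' overlap is 0.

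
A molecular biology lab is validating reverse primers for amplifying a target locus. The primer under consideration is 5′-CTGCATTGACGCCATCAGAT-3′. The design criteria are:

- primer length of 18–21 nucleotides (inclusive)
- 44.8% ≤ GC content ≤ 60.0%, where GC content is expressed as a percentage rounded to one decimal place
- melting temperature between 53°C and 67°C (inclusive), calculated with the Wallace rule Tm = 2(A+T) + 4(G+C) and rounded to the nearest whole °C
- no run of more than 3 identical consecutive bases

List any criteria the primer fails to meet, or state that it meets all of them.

Base counts: A=5, T=5, G=4, C=6 (length 20).
length: length 20 ✓
GC content: GC 10/20 = 50.0% ✓
Tm: Tm = 2·10 + 4·10 = 60°C ✓
homopolymer run: longest run = 2 ✓

Meets all criteria.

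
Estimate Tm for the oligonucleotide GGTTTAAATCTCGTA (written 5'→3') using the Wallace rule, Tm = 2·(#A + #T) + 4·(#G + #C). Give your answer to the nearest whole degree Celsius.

Base counts: A=4, T=6, G=3, C=2 (length 15).
Tm = 2·(4+6) + 4·(3+2) = 2·10 + 4·5 = 20 + 20 = 40°C.

40°C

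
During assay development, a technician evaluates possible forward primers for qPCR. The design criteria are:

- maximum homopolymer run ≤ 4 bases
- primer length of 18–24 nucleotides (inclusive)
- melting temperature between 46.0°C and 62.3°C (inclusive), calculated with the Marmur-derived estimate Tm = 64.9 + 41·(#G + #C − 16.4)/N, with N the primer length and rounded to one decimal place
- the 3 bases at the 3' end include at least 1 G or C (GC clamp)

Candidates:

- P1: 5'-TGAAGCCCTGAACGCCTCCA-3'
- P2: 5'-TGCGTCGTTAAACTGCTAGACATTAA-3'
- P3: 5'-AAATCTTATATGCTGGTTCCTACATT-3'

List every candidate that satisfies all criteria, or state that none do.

P1 only.

P1 (20 nt, A=5 T=3 G=4 C=8): longest run = 3 ✓; length 20 ✓; Tm = 64.9 + 41·(12 − 16.4)/20 = 55.9°C ✓; 3' end CCA has 2 G/C ✓ — passes.
P2 (26 nt, A=8 T=8 G=5 C=5): longest run = 3 ✓; length 26, outside 18–24 ✗; Tm = 64.9 + 41·(10 − 16.4)/26 = 54.8°C ✓; 3' end TAA has 0 G/C, need ≥1 ✗ — fails.
P3 (26 nt, A=7 T=11 G=3 C=5): longest run = 3 ✓; length 26, outside 18–24 ✗; Tm = 64.9 + 41·(8 − 16.4)/26 = 51.7°C ✓; 3' end ATT has 0 G/C, need ≥1 ✗ — fails.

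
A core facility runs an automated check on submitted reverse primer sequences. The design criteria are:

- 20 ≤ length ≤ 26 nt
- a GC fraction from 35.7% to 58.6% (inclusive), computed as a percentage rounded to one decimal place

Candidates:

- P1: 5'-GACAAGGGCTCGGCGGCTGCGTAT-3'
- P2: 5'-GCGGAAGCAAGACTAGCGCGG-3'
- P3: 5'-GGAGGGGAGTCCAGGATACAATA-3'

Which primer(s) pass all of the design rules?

P1 (24 nt, A=4 T=4 G=10 C=6): length 24 ✓; GC 16/24 = 66.7%, outside 35.7–58.6% ✗ — fails.
P2 (21 nt, A=6 T=1 G=9 C=5): length 21 ✓; GC 14/21 = 66.7%, outside 35.7–58.6% ✗ — fails.
P3 (23 nt, A=8 T=3 G=9 C=3): length 23 ✓; GC 12/23 = 52.2% ✓ — passes.

P3 only.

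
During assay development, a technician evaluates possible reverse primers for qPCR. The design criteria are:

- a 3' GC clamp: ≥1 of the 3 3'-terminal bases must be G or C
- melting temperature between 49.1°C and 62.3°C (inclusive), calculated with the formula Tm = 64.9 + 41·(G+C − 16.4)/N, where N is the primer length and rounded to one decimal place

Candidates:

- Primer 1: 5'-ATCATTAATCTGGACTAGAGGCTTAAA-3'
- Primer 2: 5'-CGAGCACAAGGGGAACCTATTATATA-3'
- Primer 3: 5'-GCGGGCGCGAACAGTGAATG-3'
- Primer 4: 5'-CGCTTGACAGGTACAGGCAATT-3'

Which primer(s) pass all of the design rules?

Primer 1 (27 nt, A=10 T=8 G=5 C=4): 3' end AAA has 0 G/C, need ≥1 ✗; Tm = 64.9 + 41·(9 − 16.4)/27 = 53.7°C ✓ — fails.
Primer 2 (26 nt, A=10 T=5 G=6 C=5): 3' end ATA has 0 G/C, need ≥1 ✗; Tm = 64.9 + 41·(11 − 16.4)/26 = 56.4°C ✓ — fails.
Primer 3 (20 nt, A=5 T=2 G=9 C=4): 3' end ATG has 1 G/C ✓; Tm = 64.9 + 41·(13 − 16.4)/20 = 57.9°C ✓ — passes.
Primer 4 (22 nt, A=6 T=5 G=6 C=5): 3' end ATT has 0 G/C, need ≥1 ✗; Tm = 64.9 + 41·(11 − 16.4)/22 = 54.8°C ✓ — fails.

Primer 3 only.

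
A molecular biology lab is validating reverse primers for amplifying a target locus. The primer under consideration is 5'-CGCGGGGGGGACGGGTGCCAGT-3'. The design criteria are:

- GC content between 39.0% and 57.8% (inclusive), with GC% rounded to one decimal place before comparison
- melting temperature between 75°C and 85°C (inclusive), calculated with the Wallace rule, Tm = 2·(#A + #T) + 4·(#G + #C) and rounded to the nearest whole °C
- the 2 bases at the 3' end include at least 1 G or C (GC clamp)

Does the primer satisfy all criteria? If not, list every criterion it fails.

Fails: GC content.

Base counts: A=2, T=2, G=13, C=5 (length 22).
GC content: GC 18/22 = 81.8%, outside 39.0–57.8% ✗
Tm: Tm = 2·4 + 4·18 = 80°C ✓
GC clamp: 3' end GT has 1 G/C ✓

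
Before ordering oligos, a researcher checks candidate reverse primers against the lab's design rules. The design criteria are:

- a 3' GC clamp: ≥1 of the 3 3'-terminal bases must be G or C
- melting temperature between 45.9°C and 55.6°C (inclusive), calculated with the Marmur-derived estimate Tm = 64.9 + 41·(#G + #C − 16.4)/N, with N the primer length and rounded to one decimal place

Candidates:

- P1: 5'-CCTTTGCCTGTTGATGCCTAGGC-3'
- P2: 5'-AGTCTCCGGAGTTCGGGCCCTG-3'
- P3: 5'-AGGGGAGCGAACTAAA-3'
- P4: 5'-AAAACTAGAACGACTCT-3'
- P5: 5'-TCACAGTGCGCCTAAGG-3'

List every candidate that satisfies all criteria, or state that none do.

P5 only.

P1 (23 nt, A=2 T=8 G=6 C=7): 3' end GGC has 3 G/C ✓; Tm = 64.9 + 41·(13 − 16.4)/23 = 58.8°C, outside 45.9–55.6°C ✗ — fails.
P2 (22 nt, A=2 T=5 G=8 C=7): 3' end CTG has 2 G/C ✓; Tm = 64.9 + 41·(15 − 16.4)/22 = 62.3°C, outside 45.9–55.6°C ✗ — fails.
P3 (16 nt, A=7 T=1 G=6 C=2): 3' end AAA has 0 G/C, need ≥1 ✗; Tm = 64.9 + 41·(8 − 16.4)/16 = 43.4°C, outside 45.9–55.6°C ✗ — fails.
P4 (17 nt, A=8 T=3 G=2 C=4): 3' end TCT has 1 G/C ✓; Tm = 64.9 + 41·(6 − 16.4)/17 = 39.8°C, outside 45.9–55.6°C ✗ — fails.
P5 (17 nt, A=4 T=3 G=5 C=5): 3' end AGG has 2 G/C ✓; Tm = 64.9 + 41·(10 − 16.4)/17 = 49.5°C ✓ — passes.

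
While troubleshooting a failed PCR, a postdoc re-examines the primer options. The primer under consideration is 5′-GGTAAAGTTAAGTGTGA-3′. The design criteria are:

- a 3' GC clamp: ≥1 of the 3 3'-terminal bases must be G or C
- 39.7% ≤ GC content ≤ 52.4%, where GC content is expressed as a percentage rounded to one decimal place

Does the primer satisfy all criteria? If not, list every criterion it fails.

Base counts: A=6, T=5, G=6, C=0 (length 17).
GC clamp: 3' end TGA has 1 G/C ✓
GC content: GC 6/17 = 35.3%, outside 39.7–52.4% ✗

Fails: GC content.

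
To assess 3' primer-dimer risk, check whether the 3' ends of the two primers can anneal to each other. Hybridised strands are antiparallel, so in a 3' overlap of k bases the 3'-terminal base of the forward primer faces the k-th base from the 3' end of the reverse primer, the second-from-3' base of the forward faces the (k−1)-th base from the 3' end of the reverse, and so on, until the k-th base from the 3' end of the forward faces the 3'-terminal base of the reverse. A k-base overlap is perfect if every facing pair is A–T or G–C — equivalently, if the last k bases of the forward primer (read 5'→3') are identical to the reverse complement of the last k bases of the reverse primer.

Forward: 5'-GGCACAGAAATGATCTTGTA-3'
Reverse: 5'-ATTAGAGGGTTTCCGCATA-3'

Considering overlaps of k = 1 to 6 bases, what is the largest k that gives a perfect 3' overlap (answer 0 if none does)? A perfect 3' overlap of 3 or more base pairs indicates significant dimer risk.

Longest perfect overlap: 2 complementary base pairs; below the dimer-risk threshold (threshold 3).

Last 6 bases (5'→3') — forward …CTTGTA, reverse …CGCATA.
Reverse complement of the reverse primer's last 6 bases: TATGCG; its first k bases are the reverse complement of the reverse primer's last k bases, so a perfect k-base overlap needs the forward primer's last k bases to equal them.
Comparing (forward last k vs required): k=1: A vs T ✗; k=2: TA vs TA ✓; k=3: GTA vs TAT ✗; k=4: TGTA vs TATG ✗; k=5: TTGTA vs TATGC ✗; k=6: CTTGTA vs TATGCG ✗.
Only k = 2 is perfect, so the longest perfect 3' overlap is 2.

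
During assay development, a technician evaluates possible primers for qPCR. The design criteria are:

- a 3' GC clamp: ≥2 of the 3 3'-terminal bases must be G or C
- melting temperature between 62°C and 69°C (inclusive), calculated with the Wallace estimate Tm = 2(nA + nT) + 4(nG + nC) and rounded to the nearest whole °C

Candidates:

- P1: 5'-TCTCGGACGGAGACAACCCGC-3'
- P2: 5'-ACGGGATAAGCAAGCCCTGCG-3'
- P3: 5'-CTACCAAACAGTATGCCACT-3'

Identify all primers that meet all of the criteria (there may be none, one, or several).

P1 (21 nt, A=5 T=2 G=6 C=8): 3' end CGC has 3 G/C ✓; Tm = 2·7 + 4·14 = 70°C, outside 62–69°C ✗ — fails.
P2 (21 nt, A=6 T=2 G=7 C=6): 3' end GCG has 3 G/C ✓; Tm = 2·8 + 4·13 = 68°C ✓ — passes.
P3 (20 nt, A=7 T=4 G=2 C=7): 3' end ACT has 1 G/C, need ≥2 ✗; Tm = 2·11 + 4·9 = 58°C, outside 62–69°C ✗ — fails.

P2 only.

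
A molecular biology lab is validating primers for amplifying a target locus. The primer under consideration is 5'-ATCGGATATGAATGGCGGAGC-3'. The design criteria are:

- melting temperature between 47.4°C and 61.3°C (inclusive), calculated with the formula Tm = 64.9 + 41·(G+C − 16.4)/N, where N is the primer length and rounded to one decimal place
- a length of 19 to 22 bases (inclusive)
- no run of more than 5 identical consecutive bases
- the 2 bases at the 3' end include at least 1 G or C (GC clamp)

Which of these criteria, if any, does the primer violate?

Base counts: A=6, T=4, G=8, C=3 (length 21).
Tm: Tm = 64.9 + 41·(11 − 16.4)/21 = 54.4°C ✓
length: length 21 ✓
homopolymer run: longest run = 2 ✓
GC clamp: 3' end GC has 2 G/C ✓

Meets all criteria.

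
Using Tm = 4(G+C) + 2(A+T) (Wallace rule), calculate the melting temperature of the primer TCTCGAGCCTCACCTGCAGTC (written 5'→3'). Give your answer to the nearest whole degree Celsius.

Base counts: A=3, T=5, G=4, C=9 (length 21).
Tm = 2·(3+5) + 4·(4+9) = 2·8 + 4·13 = 16 + 52 = 68°C.

68°C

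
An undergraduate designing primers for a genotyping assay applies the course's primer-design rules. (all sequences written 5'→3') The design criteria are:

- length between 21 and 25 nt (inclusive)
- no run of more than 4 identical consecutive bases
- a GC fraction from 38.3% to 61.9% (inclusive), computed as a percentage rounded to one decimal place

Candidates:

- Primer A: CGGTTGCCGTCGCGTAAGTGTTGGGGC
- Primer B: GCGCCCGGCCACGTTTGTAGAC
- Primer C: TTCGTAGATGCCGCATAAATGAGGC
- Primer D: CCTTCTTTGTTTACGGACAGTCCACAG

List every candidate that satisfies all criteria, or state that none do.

Primer C only.

Primer A (27 nt, A=2 T=7 G=12 C=6): length 27, outside 21–25 ✗; longest run = 4 ✓; GC 18/27 = 66.7%, outside 38.3–61.9% ✗ — fails.
Primer B (22 nt, A=3 T=4 G=7 C=8): length 22 ✓; longest run = 3 ✓; GC 15/22 = 68.2%, outside 38.3–61.9% ✗ — fails.
Primer C (25 nt, A=7 T=6 G=7 C=5): length 25 ✓; longest run = 3 ✓; GC 12/25 = 48.0% ✓ — passes.
Primer D (27 nt, A=5 T=9 G=5 C=8): length 27, outside 21–25 ✗; longest run = 3 ✓; GC 13/27 = 48.1% ✓ — fails.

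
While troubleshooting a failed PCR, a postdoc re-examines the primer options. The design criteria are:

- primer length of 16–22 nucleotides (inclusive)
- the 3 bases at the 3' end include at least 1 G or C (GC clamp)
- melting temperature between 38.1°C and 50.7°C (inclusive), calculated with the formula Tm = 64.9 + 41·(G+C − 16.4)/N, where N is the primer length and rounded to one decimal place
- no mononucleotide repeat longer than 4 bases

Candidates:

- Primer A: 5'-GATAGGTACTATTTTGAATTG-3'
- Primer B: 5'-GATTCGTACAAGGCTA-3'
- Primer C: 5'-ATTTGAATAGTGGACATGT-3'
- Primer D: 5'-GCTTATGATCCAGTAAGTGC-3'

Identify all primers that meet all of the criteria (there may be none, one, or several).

Primer A (21 nt, A=6 T=9 G=5 C=1): length 21 ✓; 3' end TTG has 1 G/C ✓; Tm = 64.9 + 41·(6 − 16.4)/21 = 44.6°C ✓; longest run = 4 ✓ — passes.
Primer B (16 nt, A=5 T=4 G=4 C=3): length 16 ✓; 3' end CTA has 1 G/C ✓; Tm = 64.9 + 41·(7 − 16.4)/16 = 40.8°C ✓; longest run = 2 ✓ — passes.
Primer C (19 nt, A=6 T=7 G=5 C=1): length 19 ✓; 3' end TGT has 1 G/C ✓; Tm = 64.9 + 41·(6 − 16.4)/19 = 42.5°C ✓; longest run = 3 ✓ — passes.
Primer D (20 nt, A=5 T=6 G=5 C=4): length 20 ✓; 3' end TGC has 2 G/C ✓; Tm = 64.9 + 41·(9 − 16.4)/20 = 49.7°C ✓; longest run = 2 ✓ — passes.

Primer A, Primer B, Primer C and Primer D.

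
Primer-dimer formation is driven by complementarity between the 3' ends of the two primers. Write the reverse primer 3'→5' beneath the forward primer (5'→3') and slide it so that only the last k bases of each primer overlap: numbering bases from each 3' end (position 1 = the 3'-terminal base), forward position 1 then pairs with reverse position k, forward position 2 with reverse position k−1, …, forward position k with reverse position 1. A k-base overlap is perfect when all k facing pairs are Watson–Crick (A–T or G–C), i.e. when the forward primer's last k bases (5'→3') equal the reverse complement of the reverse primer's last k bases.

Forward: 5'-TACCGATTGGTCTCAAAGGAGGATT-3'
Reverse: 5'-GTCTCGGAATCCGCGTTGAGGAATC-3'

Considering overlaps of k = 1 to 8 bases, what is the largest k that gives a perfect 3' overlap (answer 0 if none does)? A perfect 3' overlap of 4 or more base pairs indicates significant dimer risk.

Last 8 bases (5'→3') — forward …GGAGGATT, reverse …GAGGAATC.
Reverse complement of the reverse primer's last 8 bases: GATTCCTC; its first k bases are the reverse complement of the reverse primer's last k bases, so a perfect k-base overlap needs the forward primer's last k bases to equal them.
Comparing (forward last k vs required): k=1: T vs G ✗; k=2: TT vs GA ✗; k=3: ATT vs GAT ✗; k=4: GATT vs GATT ✓; k=5: GGATT vs GATTC ✗; k=6: AGGATT vs GATTCC ✗; k=7: GAGGATT vs GATTCCT ✗; k=8: GGAGGATT vs GATTCCTC ✗.
Only k = 4 is perfect, so the longest perfect 3' overlap is 4.

Longest perfect overlap: 4 complementary base pairs; significant dimer risk (threshold 4).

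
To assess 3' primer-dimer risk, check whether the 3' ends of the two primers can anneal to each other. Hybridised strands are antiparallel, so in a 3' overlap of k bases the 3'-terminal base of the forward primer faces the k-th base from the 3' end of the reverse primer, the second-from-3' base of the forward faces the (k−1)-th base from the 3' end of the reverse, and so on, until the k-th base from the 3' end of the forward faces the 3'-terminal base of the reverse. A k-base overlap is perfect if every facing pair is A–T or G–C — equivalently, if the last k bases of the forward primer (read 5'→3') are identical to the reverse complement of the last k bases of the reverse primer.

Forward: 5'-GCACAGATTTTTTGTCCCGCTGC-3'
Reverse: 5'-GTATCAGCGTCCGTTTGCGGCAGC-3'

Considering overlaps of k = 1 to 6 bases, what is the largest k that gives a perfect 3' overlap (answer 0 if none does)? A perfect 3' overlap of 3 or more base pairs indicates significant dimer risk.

Longest perfect overlap: 5 complementary base pairs; significant dimer risk (threshold 3).

Last 6 bases (5'→3') — forward …CGCTGC, reverse …GGCAGC.
Reverse complement of the reverse primer's last 6 bases: GCTGCC; its first k bases are the reverse complement of the reverse primer's last k bases, so a perfect k-base overlap needs the forward primer's last k bases to equal them.
Comparing (forward last k vs required): k=1: C vs G ✗; k=2: GC vs GC ✓; k=3: TGC vs GCT ✗; k=4: CTGC vs GCTG ✗; k=5: GCTGC vs GCTGC ✓; k=6: CGCTGC vs GCTGCC ✗.
Perfect overlaps at k = 2, 5; the largest is 5.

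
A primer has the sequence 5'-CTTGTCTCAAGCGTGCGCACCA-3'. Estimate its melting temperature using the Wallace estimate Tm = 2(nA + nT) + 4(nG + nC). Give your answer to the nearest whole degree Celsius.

Base counts: A=4, T=5, G=5, C=8 (length 22).
Tm = 2·(4+5) + 4·(5+8) = 2·9 + 4·13 = 18 + 52 = 70°C.

70°C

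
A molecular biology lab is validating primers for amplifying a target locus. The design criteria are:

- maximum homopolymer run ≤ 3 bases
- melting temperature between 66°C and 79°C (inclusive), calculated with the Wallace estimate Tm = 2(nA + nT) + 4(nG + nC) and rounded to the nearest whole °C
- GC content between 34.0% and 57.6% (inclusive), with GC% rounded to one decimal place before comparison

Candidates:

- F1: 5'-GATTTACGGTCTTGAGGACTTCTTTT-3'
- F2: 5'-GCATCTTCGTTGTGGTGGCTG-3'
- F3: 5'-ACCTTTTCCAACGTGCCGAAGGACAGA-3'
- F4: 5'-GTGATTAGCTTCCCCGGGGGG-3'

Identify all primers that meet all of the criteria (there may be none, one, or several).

F2 only.

F1 (26 nt, A=4 T=12 G=6 C=4): longest run = 4, exceeds 3 ✗; Tm = 2·16 + 4·10 = 72°C ✓; GC 10/26 = 38.5% ✓ — fails.
F2 (21 nt, A=1 T=8 G=8 C=4): longest run = 2 ✓; Tm = 2·9 + 4·12 = 66°C ✓; GC 12/21 = 57.1% ✓ — passes.
F3 (27 nt, A=8 T=5 G=6 C=8): longest run = 4, exceeds 3 ✗; Tm = 2·13 + 4·14 = 82°C, outside 66–79°C ✗; GC 14/27 = 51.9% ✓ — fails.
F4 (21 nt, A=2 T=5 G=9 C=5): longest run = 6, exceeds 3 ✗; Tm = 2·7 + 4·14 = 70°C ✓; GC 14/21 = 66.7%, outside 34.0–57.6% ✗ — fails.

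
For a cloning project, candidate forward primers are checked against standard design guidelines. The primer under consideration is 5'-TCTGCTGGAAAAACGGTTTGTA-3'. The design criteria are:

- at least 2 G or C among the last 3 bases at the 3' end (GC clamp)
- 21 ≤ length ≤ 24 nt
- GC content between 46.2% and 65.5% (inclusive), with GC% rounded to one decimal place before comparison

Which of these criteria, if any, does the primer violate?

Base counts: A=6, T=7, G=6, C=3 (length 22).
GC clamp: 3' end GTA has 1 G/C, need ≥2 ✗
length: length 22 ✓
GC content: GC 9/22 = 40.9%, outside 46.2–65.5% ✗

Fails: GC clamp, GC content.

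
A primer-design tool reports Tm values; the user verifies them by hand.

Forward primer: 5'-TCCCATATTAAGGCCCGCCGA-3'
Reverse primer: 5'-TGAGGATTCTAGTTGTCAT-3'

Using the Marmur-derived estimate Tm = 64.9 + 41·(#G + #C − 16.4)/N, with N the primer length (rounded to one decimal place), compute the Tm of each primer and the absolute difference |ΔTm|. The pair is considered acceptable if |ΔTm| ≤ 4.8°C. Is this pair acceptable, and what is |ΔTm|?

Forward: G+C = 12, N = 21 → Tm = 64.9 + 41·(12 − 16.4)/21 = 56.3°C.
Reverse: G+C = 7, N = 19 → Tm = 64.9 + 41·(7 − 16.4)/19 = 44.6°C.
|ΔTm| = |56.3 − 44.6| = 11.7°C, > 4.8°C.

|ΔTm| = 11.7°C; the pair is not acceptable.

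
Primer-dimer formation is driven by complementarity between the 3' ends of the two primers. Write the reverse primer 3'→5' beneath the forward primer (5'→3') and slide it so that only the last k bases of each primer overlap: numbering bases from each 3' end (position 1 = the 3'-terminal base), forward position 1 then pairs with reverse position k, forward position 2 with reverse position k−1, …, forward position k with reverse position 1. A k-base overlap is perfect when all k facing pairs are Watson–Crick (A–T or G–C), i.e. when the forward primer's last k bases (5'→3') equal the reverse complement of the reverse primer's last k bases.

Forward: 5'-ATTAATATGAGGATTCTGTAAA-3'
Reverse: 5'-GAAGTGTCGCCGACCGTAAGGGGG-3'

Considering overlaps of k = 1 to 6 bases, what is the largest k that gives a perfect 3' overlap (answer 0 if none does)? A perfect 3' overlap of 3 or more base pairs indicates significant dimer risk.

Longest perfect overlap: 0 complementary base pairs; below the dimer-risk threshold (threshold 3).

Last 6 bases (5'→3') — forward …TGTAAA, reverse …AGGGGG.
Reverse complement of the reverse primer's last 6 bases: CCCCCT; its first k bases are the reverse complement of the reverse primer's last k bases, so a perfect k-base overlap needs the forward primer's last k bases to equal them.
Comparing (forward last k vs required): k=1: A vs C ✗; k=2: AA vs CC ✗; k=3: AAA vs CCC ✗; k=4: TAAA vs CCCC ✗; k=5: GTAAA vs CCCCC ✗; k=6: TGTAAA vs CCCCCT ✗.
No overlap length from 1 to 6 is perfect, so the longest perfect 3' overlap is 0.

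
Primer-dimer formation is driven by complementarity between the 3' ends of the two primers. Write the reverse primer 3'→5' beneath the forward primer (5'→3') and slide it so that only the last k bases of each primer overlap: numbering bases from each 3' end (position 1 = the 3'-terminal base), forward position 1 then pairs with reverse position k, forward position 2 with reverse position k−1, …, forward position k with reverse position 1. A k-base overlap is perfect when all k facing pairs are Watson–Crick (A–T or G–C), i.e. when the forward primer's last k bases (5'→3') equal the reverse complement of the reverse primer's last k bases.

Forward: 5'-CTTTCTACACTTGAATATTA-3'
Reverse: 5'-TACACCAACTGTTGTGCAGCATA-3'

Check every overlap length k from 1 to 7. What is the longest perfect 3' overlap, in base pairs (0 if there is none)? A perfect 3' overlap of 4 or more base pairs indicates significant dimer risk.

Longest perfect overlap: 2 complementary base pairs; below the dimer-risk threshold (threshold 4).

Last 7 bases (5'→3') — forward …AATATTA, reverse …CAGCATA.
Reverse complement of the reverse primer's last 7 bases: TATGCTG; its first k bases are the reverse complement of the reverse primer's last k bases, so a perfect k-base overlap needs the forward primer's last k bases to equal them.
Comparing (forward last k vs required): k=1: A vs T ✗; k=2: TA vs TA ✓; k=3: TTA vs TAT ✗; k=4: ATTA vs TATG ✗; k=5: TATTA vs TATGC ✗; k=6: ATATTA vs TATGCT ✗; k=7: AATATTA vs TATGCTG ✗.
Only k = 2 is perfect, so the longest perfect 3' overlap is 2.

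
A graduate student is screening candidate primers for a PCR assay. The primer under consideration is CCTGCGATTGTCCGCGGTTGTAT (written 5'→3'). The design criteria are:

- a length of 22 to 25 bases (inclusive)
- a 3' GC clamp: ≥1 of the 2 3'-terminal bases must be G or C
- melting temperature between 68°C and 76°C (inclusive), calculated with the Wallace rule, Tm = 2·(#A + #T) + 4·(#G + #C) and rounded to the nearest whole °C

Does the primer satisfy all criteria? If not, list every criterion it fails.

Base counts: A=2, T=8, G=7, C=6 (length 23).
length: length 23 ✓
GC clamp: 3' end AT has 0 G/C, need ≥1 ✗
Tm: Tm = 2·10 + 4·13 = 72°C ✓

Fails: GC clamp.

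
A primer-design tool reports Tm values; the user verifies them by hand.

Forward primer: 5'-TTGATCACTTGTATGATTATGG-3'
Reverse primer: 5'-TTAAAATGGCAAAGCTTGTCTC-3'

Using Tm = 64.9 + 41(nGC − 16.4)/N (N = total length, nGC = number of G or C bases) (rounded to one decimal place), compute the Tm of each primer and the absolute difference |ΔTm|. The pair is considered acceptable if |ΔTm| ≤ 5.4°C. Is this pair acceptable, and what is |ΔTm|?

Forward: G+C = 7, N = 22 → Tm = 64.9 + 41·(7 − 16.4)/22 = 47.4°C.
Reverse: G+C = 8, N = 22 → Tm = 64.9 + 41·(8 − 16.4)/22 = 49.2°C.
|ΔTm| = |47.4 − 49.2| = 1.8°C, ≤ 5.4°C.

|ΔTm| = 1.8°C; the pair is acceptable.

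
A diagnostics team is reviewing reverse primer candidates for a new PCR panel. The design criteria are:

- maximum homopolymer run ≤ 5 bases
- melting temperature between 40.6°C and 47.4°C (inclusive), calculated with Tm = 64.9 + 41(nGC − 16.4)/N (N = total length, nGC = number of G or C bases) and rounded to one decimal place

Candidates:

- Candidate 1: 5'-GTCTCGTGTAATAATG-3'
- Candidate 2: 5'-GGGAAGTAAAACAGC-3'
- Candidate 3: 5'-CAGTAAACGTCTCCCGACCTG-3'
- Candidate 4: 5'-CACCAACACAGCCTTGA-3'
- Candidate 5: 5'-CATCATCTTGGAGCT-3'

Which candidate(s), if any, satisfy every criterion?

Candidate 1 (16 nt, A=4 T=6 G=4 C=2): longest run = 2 ✓; Tm = 64.9 + 41·(6 − 16.4)/16 = 38.3°C, outside 40.6–47.4°C ✗ — fails.
Candidate 2 (15 nt, A=7 T=1 G=5 C=2): longest run = 4 ✓; Tm = 64.9 + 41·(7 − 16.4)/15 = 39.2°C, outside 40.6–47.4°C ✗ — fails.
Candidate 3 (21 nt, A=5 T=4 G=4 C=8): longest run = 3 ✓; Tm = 64.9 + 41·(12 − 16.4)/21 = 56.3°C, outside 40.6–47.4°C ✗ — fails.
Candidate 4 (17 nt, A=6 T=2 G=2 C=7): longest run = 2 ✓; Tm = 64.9 + 41·(9 − 16.4)/17 = 47.1°C ✓ — passes.
Candidate 5 (15 nt, A=3 T=5 G=3 C=4): longest run = 2 ✓; Tm = 64.9 + 41·(7 − 16.4)/15 = 39.2°C, outside 40.6–47.4°C ✗ — fails.

Candidate 4 only.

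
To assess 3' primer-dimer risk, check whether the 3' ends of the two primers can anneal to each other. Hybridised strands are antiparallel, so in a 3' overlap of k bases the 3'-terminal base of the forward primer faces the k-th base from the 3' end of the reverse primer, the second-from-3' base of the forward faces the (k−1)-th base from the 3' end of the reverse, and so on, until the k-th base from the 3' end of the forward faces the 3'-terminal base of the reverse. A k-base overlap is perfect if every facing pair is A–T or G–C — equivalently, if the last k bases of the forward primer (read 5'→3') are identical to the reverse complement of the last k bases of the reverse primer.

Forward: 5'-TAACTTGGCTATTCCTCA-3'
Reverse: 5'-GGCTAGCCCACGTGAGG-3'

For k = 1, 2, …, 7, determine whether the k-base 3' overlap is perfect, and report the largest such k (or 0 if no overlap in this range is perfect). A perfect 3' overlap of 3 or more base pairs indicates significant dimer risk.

Last 7 bases (5'→3') — forward …TTCCTCA, reverse …CGTGAGG.
Reverse complement of the reverse primer's last 7 bases: CCTCACG; its first k bases are the reverse complement of the reverse primer's last k bases, so a perfect k-base overlap needs the forward primer's last k bases to equal them.
Comparing (forward last k vs required): k=1: A vs C ✗; k=2: CA vs CC ✗; k=3: TCA vs CCT ✗; k=4: CTCA vs CCTC ✗; k=5: CCTCA vs CCTCA ✓; k=6: TCCTCA vs CCTCAC ✗; k=7: TTCCTCA vs CCTCACG ✗.
Only k = 5 is perfect, so the longest perfect 3' overlap is 5.

Longest perfect overlap: 5 complementary base pairs; significant dimer risk (threshold 3).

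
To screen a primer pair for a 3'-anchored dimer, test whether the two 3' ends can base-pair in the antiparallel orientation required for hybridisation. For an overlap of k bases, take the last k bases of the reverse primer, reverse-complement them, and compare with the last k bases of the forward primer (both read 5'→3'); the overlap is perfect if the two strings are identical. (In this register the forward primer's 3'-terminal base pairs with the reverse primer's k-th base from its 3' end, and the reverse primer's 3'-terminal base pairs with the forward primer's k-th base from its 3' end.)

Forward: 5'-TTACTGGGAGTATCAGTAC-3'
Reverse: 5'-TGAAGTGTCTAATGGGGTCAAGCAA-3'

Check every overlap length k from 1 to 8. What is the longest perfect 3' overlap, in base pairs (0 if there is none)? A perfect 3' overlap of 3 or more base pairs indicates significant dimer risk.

Last 8 bases (5'→3') — forward …ATCAGTAC, reverse …TCAAGCAA.
Reverse complement of the reverse primer's last 8 bases: TTGCTTGA; its first k bases are the reverse complement of the reverse primer's last k bases, so a perfect k-base overlap needs the forward primer's last k bases to equal them.
Comparing (forward last k vs required): k=1: C vs T ✗; k=2: AC vs TT ✗; k=3: TAC vs TTG ✗; k=4: GTAC vs TTGC ✗; k=5: AGTAC vs TTGCT ✗; k=6: CAGTAC vs TTGCTT ✗; k=7: TCAGTAC vs TTGCTTG ✗; k=8: ATCAGTAC vs TTGCTTGA ✗.
No overlap length from 1 to 8 is perfect, so the longest perfect 3' overlap is 0.

Longest perfect overlap: 0 complementary base pairs; below the dimer-risk threshold (threshold 3).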